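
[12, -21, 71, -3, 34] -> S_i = Random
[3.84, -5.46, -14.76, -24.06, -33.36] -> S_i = 3.84 + -9.30*i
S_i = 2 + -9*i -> [2, -7, -16, -25, -34]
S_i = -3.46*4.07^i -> [-3.46, -14.08, -57.31, -233.27, -949.41]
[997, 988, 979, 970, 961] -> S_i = 997 + -9*i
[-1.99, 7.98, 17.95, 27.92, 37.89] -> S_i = -1.99 + 9.97*i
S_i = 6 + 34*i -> [6, 40, 74, 108, 142]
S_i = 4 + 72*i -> [4, 76, 148, 220, 292]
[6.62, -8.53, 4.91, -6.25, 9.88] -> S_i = Random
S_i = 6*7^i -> [6, 42, 294, 2058, 14406]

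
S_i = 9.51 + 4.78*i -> [9.51, 14.29, 19.07, 23.85, 28.63]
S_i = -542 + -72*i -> [-542, -614, -686, -758, -830]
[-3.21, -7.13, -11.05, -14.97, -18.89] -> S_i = -3.21 + -3.92*i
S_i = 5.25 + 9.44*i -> [5.25, 14.69, 24.13, 33.57, 43.01]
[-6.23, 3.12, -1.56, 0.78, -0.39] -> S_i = -6.23*(-0.50)^i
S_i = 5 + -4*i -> [5, 1, -3, -7, -11]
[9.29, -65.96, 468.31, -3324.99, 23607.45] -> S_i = 9.29*(-7.10)^i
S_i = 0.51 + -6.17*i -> [0.51, -5.66, -11.83, -18.0, -24.17]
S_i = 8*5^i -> [8, 40, 200, 1000, 5000]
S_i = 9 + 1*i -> [9, 10, 11, 12, 13]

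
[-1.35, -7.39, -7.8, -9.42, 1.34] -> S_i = Random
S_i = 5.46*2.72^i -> [5.46, 14.85, 40.4, 109.88, 298.86]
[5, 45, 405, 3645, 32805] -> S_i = 5*9^i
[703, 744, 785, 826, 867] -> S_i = 703 + 41*i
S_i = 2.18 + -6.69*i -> [2.18, -4.51, -11.2, -17.89, -24.58]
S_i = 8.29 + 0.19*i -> [8.29, 8.48, 8.67, 8.86, 9.05]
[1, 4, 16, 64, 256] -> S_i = 1*4^i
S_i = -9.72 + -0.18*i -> [-9.72, -9.9, -10.08, -10.26, -10.44]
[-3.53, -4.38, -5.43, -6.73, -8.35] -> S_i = -3.53*1.24^i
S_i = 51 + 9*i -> [51, 60, 69, 78, 87]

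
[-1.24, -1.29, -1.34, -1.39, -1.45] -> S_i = -1.24*1.04^i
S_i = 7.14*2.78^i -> [7.14, 19.85, 55.18, 153.4, 426.46]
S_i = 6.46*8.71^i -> [6.46, 56.27, 490.08, 4268.61, 37179.64]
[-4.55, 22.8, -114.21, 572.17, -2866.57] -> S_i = -4.55*(-5.01)^i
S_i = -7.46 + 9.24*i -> [-7.46, 1.78, 11.02, 20.26, 29.5]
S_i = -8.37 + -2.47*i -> [-8.37, -10.84, -13.31, -15.78, -18.25]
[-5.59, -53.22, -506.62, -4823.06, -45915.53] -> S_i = -5.59*9.52^i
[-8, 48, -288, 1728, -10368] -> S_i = -8*-6^i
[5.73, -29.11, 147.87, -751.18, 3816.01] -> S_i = 5.73*(-5.08)^i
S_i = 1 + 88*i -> [1, 89, 177, 265, 353]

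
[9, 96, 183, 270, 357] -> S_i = 9 + 87*i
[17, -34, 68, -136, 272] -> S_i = 17*-2^i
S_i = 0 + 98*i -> [0, 98, 196, 294, 392]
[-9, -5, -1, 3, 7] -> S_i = -9 + 4*i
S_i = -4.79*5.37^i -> [-4.79, -25.72, -138.13, -741.75, -3983.2]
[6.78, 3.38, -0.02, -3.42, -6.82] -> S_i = 6.78 + -3.40*i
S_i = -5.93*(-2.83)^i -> [-5.93, 16.78, -47.49, 134.4, -380.36]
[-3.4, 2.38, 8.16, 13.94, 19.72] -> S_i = -3.40 + 5.78*i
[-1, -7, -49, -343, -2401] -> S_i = -1*7^i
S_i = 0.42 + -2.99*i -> [0.42, -2.57, -5.56, -8.55, -11.54]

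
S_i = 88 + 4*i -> [88, 92, 96, 100, 104]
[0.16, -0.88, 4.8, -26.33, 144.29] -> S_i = 0.16*(-5.48)^i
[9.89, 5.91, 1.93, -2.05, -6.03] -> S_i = 9.89 + -3.98*i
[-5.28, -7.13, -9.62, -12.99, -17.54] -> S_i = -5.28*1.35^i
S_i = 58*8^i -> [58, 464, 3712, 29696, 237568]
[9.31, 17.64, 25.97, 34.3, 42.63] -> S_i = 9.31 + 8.33*i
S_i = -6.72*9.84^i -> [-6.72, -66.12, -650.67, -6402.57, -63001.32]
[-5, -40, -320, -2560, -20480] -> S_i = -5*8^i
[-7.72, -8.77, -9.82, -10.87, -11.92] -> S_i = -7.72 + -1.05*i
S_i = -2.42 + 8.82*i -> [-2.42, 6.4, 15.22, 24.04, 32.86]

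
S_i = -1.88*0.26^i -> [-1.88, -0.49, -0.13, -0.03, -0.01]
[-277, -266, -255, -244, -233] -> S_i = -277 + 11*i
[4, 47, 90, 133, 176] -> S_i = 4 + 43*i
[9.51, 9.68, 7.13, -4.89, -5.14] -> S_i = Random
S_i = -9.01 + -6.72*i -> [-9.01, -15.73, -22.45, -29.17, -35.89]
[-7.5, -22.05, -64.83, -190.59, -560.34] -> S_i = -7.50*2.94^i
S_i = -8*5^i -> [-8, -40, -200, -1000, -5000]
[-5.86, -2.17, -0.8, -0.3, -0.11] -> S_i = -5.86*0.37^i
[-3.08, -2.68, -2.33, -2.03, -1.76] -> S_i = -3.08*0.87^i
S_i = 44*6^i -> [44, 264, 1584, 9504, 57024]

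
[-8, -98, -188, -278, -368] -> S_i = -8 + -90*i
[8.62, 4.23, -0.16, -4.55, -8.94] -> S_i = 8.62 + -4.39*i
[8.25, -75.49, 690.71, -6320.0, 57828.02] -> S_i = 8.25*(-9.15)^i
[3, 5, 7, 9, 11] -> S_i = 3 + 2*i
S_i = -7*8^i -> [-7, -56, -448, -3584, -28672]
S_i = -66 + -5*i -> [-66, -71, -76, -81, -86]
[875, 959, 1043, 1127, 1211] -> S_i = 875 + 84*i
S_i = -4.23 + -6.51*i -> [-4.23, -10.74, -17.25, -23.76, -30.27]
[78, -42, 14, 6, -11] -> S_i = Random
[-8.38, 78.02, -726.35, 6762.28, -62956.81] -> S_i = -8.38*(-9.31)^i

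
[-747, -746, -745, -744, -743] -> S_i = -747 + 1*i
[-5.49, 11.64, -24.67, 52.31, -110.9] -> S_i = -5.49*(-2.12)^i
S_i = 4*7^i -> [4, 28, 196, 1372, 9604]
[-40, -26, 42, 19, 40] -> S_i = Random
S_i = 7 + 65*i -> [7, 72, 137, 202, 267]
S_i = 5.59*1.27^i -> [5.59, 7.1, 9.02, 11.45, 14.54]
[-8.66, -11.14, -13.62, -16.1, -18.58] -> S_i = -8.66 + -2.48*i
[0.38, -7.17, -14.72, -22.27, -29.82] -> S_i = 0.38 + -7.55*i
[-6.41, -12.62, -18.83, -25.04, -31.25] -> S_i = -6.41 + -6.21*i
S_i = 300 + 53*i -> [300, 353, 406, 459, 512]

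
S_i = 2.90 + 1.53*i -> [2.9, 4.43, 5.96, 7.49, 9.02]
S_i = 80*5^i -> [80, 400, 2000, 10000, 50000]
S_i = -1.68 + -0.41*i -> [-1.68, -2.09, -2.5, -2.91, -3.32]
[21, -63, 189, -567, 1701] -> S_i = 21*-3^i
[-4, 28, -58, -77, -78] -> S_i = Random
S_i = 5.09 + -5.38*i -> [5.09, -0.29, -5.67, -11.05, -16.43]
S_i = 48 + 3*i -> [48, 51, 54, 57, 60]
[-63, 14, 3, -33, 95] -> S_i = Random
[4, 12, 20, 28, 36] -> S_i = 4 + 8*i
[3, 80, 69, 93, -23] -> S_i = Random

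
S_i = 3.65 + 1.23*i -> [3.65, 4.88, 6.11, 7.34, 8.57]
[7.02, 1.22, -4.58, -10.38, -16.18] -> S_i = 7.02 + -5.80*i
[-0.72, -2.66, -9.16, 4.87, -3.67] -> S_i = Random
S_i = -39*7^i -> [-39, -273, -1911, -13377, -93639]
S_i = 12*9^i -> [12, 108, 972, 8748, 78732]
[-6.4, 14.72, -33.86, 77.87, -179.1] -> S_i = -6.40*(-2.30)^i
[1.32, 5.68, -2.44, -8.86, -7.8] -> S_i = Random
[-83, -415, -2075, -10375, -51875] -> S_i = -83*5^i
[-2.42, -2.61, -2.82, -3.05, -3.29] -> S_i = -2.42*1.08^i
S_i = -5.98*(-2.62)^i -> [-5.98, 15.67, -41.05, 107.55, -281.78]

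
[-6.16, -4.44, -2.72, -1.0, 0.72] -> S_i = -6.16 + 1.72*i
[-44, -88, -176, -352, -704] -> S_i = -44*2^i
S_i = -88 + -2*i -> [-88, -90, -92, -94, -96]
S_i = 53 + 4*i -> [53, 57, 61, 65, 69]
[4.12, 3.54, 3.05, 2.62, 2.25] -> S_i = 4.12*0.86^i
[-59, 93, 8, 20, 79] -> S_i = Random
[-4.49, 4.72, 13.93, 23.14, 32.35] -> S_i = -4.49 + 9.21*i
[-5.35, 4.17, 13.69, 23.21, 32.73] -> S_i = -5.35 + 9.52*i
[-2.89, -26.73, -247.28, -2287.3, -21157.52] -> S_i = -2.89*9.25^i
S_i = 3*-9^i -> [3, -27, 243, -2187, 19683]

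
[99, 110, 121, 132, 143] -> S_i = 99 + 11*i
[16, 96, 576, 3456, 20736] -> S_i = 16*6^i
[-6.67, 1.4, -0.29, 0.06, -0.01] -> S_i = -6.67*(-0.21)^i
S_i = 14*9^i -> [14, 126, 1134, 10206, 91854]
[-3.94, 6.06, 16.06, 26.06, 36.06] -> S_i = -3.94 + 10.00*i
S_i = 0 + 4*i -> [0, 4, 8, 12, 16]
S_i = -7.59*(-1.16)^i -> [-7.59, 8.8, -10.21, 11.85, -13.74]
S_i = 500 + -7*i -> [500, 493, 486, 479, 472]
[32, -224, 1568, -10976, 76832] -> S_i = 32*-7^i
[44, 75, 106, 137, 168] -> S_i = 44 + 31*i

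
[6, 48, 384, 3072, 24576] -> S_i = 6*8^i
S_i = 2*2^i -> [2, 4, 8, 16, 32]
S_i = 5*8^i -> [5, 40, 320, 2560, 20480]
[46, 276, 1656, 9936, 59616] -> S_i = 46*6^i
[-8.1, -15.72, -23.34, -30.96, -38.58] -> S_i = -8.10 + -7.62*i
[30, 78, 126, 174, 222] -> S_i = 30 + 48*i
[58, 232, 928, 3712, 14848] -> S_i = 58*4^i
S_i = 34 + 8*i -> [34, 42, 50, 58, 66]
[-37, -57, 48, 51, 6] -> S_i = Random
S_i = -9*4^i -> [-9, -36, -144, -576, -2304]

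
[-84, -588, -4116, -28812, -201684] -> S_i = -84*7^i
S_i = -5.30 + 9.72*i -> [-5.3, 4.42, 14.14, 23.86, 33.58]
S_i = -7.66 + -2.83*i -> [-7.66, -10.49, -13.32, -16.15, -18.98]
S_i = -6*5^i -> [-6, -30, -150, -750, -3750]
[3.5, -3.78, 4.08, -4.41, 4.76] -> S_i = 3.50*(-1.08)^i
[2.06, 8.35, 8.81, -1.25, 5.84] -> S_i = Random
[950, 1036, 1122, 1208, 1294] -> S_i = 950 + 86*i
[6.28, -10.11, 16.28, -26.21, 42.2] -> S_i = 6.28*(-1.61)^i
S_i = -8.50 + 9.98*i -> [-8.5, 1.48, 11.46, 21.44, 31.42]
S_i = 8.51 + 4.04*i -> [8.51, 12.55, 16.59, 20.63, 24.67]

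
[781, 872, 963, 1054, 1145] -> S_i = 781 + 91*i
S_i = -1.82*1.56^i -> [-1.82, -2.84, -4.43, -6.91, -10.78]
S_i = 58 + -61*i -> [58, -3, -64, -125, -186]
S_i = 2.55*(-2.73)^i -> [2.55, -6.96, 19.0, -51.88, 141.64]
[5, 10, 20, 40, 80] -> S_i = 5*2^i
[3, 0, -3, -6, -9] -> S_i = 3 + -3*i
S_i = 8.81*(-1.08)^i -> [8.81, -9.51, 10.28, -11.1, 11.99]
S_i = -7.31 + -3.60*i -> [-7.31, -10.91, -14.51, -18.11, -21.71]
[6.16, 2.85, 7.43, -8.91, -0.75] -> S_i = Random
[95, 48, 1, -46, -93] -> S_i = 95 + -47*i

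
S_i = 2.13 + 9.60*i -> [2.13, 11.73, 21.33, 30.93, 40.53]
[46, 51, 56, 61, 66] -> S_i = 46 + 5*i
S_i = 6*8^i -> [6, 48, 384, 3072, 24576]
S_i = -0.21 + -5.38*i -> [-0.21, -5.59, -10.97, -16.35, -21.73]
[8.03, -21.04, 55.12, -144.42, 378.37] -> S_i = 8.03*(-2.62)^i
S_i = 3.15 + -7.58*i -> [3.15, -4.43, -12.01, -19.59, -27.17]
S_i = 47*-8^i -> [47, -376, 3008, -24064, 192512]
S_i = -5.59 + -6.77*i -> [-5.59, -12.36, -19.13, -25.9, -32.67]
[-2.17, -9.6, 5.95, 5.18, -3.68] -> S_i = Random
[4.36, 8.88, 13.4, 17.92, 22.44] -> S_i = 4.36 + 4.52*i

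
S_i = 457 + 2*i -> [457, 459, 461, 463, 465]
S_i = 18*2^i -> [18, 36, 72, 144, 288]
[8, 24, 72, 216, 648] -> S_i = 8*3^i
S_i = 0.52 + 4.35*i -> [0.52, 4.87, 9.22, 13.57, 17.92]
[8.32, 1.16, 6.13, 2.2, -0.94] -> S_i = Random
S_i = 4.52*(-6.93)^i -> [4.52, -31.32, 217.07, -1504.31, 10424.89]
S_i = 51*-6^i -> [51, -306, 1836, -11016, 66096]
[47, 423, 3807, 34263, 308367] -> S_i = 47*9^i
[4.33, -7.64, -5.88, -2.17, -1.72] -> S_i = Random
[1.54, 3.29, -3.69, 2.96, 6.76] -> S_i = Random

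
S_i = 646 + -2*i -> [646, 644, 642, 640, 638]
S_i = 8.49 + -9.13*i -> [8.49, -0.64, -9.77, -18.9, -28.03]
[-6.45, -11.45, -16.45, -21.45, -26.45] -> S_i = -6.45 + -5.00*i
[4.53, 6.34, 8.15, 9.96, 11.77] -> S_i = 4.53 + 1.81*i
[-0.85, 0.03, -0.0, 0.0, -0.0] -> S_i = -0.85*(-0.03)^i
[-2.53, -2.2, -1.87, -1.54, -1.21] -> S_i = -2.53 + 0.33*i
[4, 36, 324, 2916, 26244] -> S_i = 4*9^i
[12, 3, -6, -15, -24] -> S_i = 12 + -9*i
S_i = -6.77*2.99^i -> [-6.77, -20.24, -60.52, -180.97, -541.09]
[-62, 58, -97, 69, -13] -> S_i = Random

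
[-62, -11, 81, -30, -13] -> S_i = Random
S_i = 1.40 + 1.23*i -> [1.4, 2.63, 3.86, 5.09, 6.32]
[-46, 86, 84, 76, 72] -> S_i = Random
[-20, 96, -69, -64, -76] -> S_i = Random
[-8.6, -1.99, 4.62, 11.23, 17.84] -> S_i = -8.60 + 6.61*i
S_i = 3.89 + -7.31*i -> [3.89, -3.42, -10.73, -18.04, -25.35]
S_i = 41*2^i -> [41, 82, 164, 328, 656]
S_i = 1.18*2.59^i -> [1.18, 3.06, 7.92, 20.5, 53.1]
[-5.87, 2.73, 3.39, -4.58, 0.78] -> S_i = Random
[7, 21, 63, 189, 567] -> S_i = 7*3^i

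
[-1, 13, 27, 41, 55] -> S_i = -1 + 14*i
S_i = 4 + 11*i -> [4, 15, 26, 37, 48]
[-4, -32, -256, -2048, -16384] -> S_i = -4*8^i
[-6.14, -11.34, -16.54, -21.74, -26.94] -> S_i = -6.14 + -5.20*i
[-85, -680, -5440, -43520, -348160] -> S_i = -85*8^i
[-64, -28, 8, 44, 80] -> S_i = -64 + 36*i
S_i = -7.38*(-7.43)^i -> [-7.38, 54.83, -407.41, 3027.07, -22491.15]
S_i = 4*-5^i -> [4, -20, 100, -500, 2500]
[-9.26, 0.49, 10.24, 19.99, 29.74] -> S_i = -9.26 + 9.75*i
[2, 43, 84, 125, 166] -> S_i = 2 + 41*i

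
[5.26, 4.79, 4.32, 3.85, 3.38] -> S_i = 5.26 + -0.47*i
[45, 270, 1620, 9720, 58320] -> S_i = 45*6^i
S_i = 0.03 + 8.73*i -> [0.03, 8.76, 17.49, 26.22, 34.95]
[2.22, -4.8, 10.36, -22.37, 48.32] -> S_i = 2.22*(-2.16)^i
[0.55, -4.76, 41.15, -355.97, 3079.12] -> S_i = 0.55*(-8.65)^i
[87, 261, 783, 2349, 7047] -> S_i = 87*3^i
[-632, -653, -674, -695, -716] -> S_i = -632 + -21*i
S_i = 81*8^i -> [81, 648, 5184, 41472, 331776]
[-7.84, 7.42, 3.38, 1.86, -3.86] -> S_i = Random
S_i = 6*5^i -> [6, 30, 150, 750, 3750]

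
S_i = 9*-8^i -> [9, -72, 576, -4608, 36864]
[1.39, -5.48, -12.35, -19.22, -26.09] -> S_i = 1.39 + -6.87*i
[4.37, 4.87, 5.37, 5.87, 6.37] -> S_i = 4.37 + 0.50*i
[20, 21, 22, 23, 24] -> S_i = 20 + 1*i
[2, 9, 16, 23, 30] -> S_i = 2 + 7*i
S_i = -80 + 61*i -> [-80, -19, 42, 103, 164]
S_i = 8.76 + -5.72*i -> [8.76, 3.04, -2.68, -8.4, -14.12]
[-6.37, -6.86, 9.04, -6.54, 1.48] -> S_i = Random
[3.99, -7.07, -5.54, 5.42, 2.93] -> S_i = Random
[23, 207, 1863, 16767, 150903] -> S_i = 23*9^i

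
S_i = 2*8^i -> [2, 16, 128, 1024, 8192]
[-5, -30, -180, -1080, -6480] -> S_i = -5*6^i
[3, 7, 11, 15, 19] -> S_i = 3 + 4*i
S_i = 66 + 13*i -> [66, 79, 92, 105, 118]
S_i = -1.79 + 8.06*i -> [-1.79, 6.27, 14.33, 22.39, 30.45]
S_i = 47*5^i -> [47, 235, 1175, 5875, 29375]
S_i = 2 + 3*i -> [2, 5, 8, 11, 14]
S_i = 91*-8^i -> [91, -728, 5824, -46592, 372736]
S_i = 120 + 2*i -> [120, 122, 124, 126, 128]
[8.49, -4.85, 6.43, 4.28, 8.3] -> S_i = Random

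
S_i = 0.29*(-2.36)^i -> [0.29, -0.68, 1.62, -3.81, 9.0]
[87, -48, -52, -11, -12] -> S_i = Random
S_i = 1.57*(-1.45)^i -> [1.57, -2.28, 3.3, -4.79, 6.94]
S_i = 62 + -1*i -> [62, 61, 60, 59, 58]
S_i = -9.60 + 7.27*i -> [-9.6, -2.33, 4.94, 12.21, 19.48]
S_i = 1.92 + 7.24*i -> [1.92, 9.16, 16.4, 23.64, 30.88]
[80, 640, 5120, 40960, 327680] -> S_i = 80*8^i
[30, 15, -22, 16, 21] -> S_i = Random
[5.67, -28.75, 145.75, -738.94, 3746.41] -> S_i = 5.67*(-5.07)^i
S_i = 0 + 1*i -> [0, 1, 2, 3, 4]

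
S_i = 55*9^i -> [55, 495, 4455, 40095, 360855]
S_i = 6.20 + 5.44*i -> [6.2, 11.64, 17.08, 22.52, 27.96]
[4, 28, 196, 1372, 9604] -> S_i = 4*7^i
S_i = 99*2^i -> [99, 198, 396, 792, 1584]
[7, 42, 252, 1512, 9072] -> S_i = 7*6^i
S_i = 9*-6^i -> [9, -54, 324, -1944, 11664]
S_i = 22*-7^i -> [22, -154, 1078, -7546, 52822]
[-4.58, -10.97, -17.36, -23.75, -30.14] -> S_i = -4.58 + -6.39*i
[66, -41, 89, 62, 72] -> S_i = Random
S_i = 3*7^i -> [3, 21, 147, 1029, 7203]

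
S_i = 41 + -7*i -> [41, 34, 27, 20, 13]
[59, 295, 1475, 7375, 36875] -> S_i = 59*5^i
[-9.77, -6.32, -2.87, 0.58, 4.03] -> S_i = -9.77 + 3.45*i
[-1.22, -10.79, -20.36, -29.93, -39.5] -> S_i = -1.22 + -9.57*i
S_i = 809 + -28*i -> [809, 781, 753, 725, 697]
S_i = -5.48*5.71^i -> [-5.48, -31.29, -178.67, -1020.21, -5825.39]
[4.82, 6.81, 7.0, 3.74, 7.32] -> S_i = Random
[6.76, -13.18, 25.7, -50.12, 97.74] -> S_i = 6.76*(-1.95)^i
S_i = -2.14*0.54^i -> [-2.14, -1.16, -0.62, -0.34, -0.18]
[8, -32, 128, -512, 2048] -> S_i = 8*-4^i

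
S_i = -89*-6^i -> [-89, 534, -3204, 19224, -115344]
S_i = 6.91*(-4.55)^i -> [6.91, -31.44, 143.05, -650.9, 2961.58]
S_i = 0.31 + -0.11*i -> [0.31, 0.2, 0.09, -0.02, -0.13]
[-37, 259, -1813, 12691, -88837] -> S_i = -37*-7^i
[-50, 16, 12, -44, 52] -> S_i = Random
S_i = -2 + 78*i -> [-2, 76, 154, 232, 310]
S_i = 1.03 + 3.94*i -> [1.03, 4.97, 8.91, 12.85, 16.79]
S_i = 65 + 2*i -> [65, 67, 69, 71, 73]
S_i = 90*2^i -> [90, 180, 360, 720, 1440]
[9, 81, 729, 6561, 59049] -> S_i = 9*9^i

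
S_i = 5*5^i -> [5, 25, 125, 625, 3125]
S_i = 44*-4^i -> [44, -176, 704, -2816, 11264]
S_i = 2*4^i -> [2, 8, 32, 128, 512]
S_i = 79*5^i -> [79, 395, 1975, 9875, 49375]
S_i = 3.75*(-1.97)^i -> [3.75, -7.39, 14.55, -28.67, 56.48]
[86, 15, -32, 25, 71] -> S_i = Random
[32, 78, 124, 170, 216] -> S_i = 32 + 46*i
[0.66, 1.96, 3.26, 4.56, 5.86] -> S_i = 0.66 + 1.30*i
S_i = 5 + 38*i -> [5, 43, 81, 119, 157]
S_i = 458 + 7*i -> [458, 465, 472, 479, 486]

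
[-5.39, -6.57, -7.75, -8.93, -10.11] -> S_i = -5.39 + -1.18*i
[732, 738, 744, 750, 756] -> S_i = 732 + 6*i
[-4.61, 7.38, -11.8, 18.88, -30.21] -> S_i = -4.61*(-1.60)^i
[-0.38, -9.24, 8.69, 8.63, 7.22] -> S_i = Random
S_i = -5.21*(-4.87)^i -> [-5.21, 25.37, -123.57, 601.76, -2930.58]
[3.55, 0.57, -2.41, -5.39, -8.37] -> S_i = 3.55 + -2.98*i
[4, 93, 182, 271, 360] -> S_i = 4 + 89*i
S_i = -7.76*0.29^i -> [-7.76, -2.25, -0.65, -0.19, -0.05]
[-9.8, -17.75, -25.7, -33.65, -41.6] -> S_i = -9.80 + -7.95*i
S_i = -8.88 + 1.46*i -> [-8.88, -7.42, -5.96, -4.5, -3.04]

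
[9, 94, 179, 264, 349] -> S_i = 9 + 85*i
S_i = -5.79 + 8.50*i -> [-5.79, 2.71, 11.21, 19.71, 28.21]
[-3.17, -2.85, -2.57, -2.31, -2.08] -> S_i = -3.17*0.90^i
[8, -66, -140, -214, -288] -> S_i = 8 + -74*i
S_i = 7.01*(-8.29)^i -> [7.01, -58.11, 481.76, -3993.76, 33108.24]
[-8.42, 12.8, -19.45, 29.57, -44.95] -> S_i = -8.42*(-1.52)^i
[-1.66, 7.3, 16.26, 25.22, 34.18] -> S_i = -1.66 + 8.96*i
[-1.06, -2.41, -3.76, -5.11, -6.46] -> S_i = -1.06 + -1.35*i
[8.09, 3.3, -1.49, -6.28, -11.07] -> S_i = 8.09 + -4.79*i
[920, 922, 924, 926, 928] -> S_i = 920 + 2*i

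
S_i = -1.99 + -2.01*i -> [-1.99, -4.0, -6.01, -8.02, -10.03]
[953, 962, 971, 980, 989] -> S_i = 953 + 9*i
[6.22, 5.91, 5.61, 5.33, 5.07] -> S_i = 6.22*0.95^i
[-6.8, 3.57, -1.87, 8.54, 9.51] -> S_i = Random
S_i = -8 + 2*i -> [-8, -6, -4, -2, 0]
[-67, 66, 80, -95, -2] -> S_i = Random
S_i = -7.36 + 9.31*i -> [-7.36, 1.95, 11.26, 20.57, 29.88]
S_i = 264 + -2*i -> [264, 262, 260, 258, 256]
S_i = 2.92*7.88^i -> [2.92, 23.01, 181.32, 1428.77, 11258.69]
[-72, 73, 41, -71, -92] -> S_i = Random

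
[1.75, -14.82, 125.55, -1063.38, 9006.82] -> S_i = 1.75*(-8.47)^i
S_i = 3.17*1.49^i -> [3.17, 4.72, 7.04, 10.49, 15.62]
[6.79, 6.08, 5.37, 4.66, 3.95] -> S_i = 6.79 + -0.71*i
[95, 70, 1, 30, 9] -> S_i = Random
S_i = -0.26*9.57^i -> [-0.26, -2.49, -23.81, -227.88, -2180.83]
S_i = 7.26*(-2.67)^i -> [7.26, -19.38, 51.76, -138.19, 368.96]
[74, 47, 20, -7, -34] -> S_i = 74 + -27*i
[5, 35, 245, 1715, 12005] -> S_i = 5*7^i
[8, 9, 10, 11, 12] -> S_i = 8 + 1*i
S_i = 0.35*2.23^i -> [0.35, 0.78, 1.74, 3.88, 8.66]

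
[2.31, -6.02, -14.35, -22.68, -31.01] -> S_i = 2.31 + -8.33*i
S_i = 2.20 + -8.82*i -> [2.2, -6.62, -15.44, -24.26, -33.08]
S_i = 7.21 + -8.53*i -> [7.21, -1.32, -9.85, -18.38, -26.91]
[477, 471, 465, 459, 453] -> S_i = 477 + -6*i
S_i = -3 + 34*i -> [-3, 31, 65, 99, 133]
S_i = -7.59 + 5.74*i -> [-7.59, -1.85, 3.89, 9.63, 15.37]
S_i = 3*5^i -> [3, 15, 75, 375, 1875]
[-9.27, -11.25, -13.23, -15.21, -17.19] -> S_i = -9.27 + -1.98*i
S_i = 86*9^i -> [86, 774, 6966, 62694, 564246]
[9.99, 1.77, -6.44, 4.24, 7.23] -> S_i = Random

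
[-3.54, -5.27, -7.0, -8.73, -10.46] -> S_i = -3.54 + -1.73*i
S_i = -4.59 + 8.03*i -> [-4.59, 3.44, 11.47, 19.5, 27.53]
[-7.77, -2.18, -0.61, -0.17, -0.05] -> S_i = -7.77*0.28^i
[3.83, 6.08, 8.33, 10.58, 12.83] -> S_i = 3.83 + 2.25*i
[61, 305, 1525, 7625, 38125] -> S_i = 61*5^i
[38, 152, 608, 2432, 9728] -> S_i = 38*4^i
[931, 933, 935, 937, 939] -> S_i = 931 + 2*i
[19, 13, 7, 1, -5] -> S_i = 19 + -6*i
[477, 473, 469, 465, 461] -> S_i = 477 + -4*i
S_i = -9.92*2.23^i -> [-9.92, -22.12, -49.33, -110.01, -245.32]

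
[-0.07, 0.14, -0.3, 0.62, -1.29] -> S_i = -0.07*(-2.07)^i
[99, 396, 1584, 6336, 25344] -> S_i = 99*4^i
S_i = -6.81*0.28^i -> [-6.81, -1.91, -0.53, -0.15, -0.04]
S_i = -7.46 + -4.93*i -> [-7.46, -12.39, -17.32, -22.25, -27.18]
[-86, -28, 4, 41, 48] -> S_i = Random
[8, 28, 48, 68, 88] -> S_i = 8 + 20*i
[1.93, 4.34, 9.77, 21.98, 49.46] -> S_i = 1.93*2.25^i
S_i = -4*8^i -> [-4, -32, -256, -2048, -16384]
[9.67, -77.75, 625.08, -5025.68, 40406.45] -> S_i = 9.67*(-8.04)^i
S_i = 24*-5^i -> [24, -120, 600, -3000, 15000]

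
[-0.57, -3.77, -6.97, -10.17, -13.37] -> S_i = -0.57 + -3.20*i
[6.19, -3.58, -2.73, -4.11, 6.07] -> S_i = Random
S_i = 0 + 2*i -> [0, 2, 4, 6, 8]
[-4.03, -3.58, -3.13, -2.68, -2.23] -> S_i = -4.03 + 0.45*i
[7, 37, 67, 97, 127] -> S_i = 7 + 30*i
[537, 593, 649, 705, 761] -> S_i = 537 + 56*i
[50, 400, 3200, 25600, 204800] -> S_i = 50*8^i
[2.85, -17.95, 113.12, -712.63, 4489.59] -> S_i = 2.85*(-6.30)^i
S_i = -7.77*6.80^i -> [-7.77, -52.84, -359.28, -2443.14, -16613.33]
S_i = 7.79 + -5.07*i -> [7.79, 2.72, -2.35, -7.42, -12.49]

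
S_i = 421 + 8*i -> [421, 429, 437, 445, 453]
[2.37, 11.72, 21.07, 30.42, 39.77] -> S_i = 2.37 + 9.35*i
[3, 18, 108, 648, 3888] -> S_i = 3*6^i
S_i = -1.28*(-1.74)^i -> [-1.28, 2.23, -3.88, 6.74, -11.73]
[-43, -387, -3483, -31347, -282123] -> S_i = -43*9^i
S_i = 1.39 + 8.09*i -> [1.39, 9.48, 17.57, 25.66, 33.75]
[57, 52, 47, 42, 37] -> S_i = 57 + -5*i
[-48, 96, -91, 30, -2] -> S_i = Random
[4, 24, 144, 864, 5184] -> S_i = 4*6^i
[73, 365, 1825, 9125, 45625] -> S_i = 73*5^i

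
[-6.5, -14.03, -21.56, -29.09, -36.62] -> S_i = -6.50 + -7.53*i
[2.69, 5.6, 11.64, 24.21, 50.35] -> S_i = 2.69*2.08^i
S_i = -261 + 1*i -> [-261, -260, -259, -258, -257]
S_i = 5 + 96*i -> [5, 101, 197, 293, 389]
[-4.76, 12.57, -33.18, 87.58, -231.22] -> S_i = -4.76*(-2.64)^i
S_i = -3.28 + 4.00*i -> [-3.28, 0.72, 4.72, 8.72, 12.72]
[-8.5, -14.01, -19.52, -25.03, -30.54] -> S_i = -8.50 + -5.51*i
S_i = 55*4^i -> [55, 220, 880, 3520, 14080]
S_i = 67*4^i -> [67, 268, 1072, 4288, 17152]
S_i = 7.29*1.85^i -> [7.29, 13.49, 24.95, 46.16, 85.39]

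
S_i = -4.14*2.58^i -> [-4.14, -10.68, -27.56, -71.1, -183.43]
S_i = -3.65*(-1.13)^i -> [-3.65, 4.12, -4.66, 5.27, -5.95]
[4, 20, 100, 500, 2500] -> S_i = 4*5^i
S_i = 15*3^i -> [15, 45, 135, 405, 1215]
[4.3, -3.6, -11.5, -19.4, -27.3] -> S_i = 4.30 + -7.90*i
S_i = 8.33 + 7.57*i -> [8.33, 15.9, 23.47, 31.04, 38.61]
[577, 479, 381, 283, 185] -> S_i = 577 + -98*i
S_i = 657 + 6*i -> [657, 663, 669, 675, 681]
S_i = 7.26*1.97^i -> [7.26, 14.3, 28.18, 55.51, 109.35]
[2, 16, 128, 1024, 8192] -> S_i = 2*8^i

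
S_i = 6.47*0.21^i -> [6.47, 1.36, 0.29, 0.06, 0.01]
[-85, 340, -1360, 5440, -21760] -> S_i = -85*-4^i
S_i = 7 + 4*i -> [7, 11, 15, 19, 23]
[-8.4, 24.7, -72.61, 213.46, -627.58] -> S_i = -8.40*(-2.94)^i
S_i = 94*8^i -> [94, 752, 6016, 48128, 385024]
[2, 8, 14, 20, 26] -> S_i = 2 + 6*i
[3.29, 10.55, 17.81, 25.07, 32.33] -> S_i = 3.29 + 7.26*i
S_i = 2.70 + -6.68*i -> [2.7, -3.98, -10.66, -17.34, -24.02]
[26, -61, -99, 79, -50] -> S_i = Random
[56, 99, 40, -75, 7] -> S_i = Random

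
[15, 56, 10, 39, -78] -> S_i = Random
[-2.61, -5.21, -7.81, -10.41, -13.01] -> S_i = -2.61 + -2.60*i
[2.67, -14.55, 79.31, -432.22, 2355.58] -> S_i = 2.67*(-5.45)^i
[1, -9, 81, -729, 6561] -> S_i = 1*-9^i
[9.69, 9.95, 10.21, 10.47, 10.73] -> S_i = 9.69 + 0.26*i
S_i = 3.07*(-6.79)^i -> [3.07, -20.85, 141.54, -961.05, 6525.56]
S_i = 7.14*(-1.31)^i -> [7.14, -9.35, 12.25, -16.05, 21.03]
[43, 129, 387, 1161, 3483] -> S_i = 43*3^i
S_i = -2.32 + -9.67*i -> [-2.32, -11.99, -21.66, -31.33, -41.0]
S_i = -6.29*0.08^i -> [-6.29, -0.5, -0.04, -0.0, -0.0]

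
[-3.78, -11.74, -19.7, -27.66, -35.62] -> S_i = -3.78 + -7.96*i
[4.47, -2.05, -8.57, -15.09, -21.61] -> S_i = 4.47 + -6.52*i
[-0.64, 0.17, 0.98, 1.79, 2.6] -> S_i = -0.64 + 0.81*i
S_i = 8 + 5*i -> [8, 13, 18, 23, 28]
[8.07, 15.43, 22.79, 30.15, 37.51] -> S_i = 8.07 + 7.36*i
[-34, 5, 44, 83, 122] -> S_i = -34 + 39*i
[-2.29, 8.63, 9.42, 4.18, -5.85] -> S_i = Random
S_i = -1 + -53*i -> [-1, -54, -107, -160, -213]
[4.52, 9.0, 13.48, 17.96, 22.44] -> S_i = 4.52 + 4.48*i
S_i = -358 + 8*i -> [-358, -350, -342, -334, -326]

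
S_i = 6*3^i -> [6, 18, 54, 162, 486]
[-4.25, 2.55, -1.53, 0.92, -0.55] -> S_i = -4.25*(-0.60)^i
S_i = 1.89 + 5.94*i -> [1.89, 7.83, 13.77, 19.71, 25.65]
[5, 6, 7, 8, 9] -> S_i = 5 + 1*i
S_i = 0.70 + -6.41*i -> [0.7, -5.71, -12.12, -18.53, -24.94]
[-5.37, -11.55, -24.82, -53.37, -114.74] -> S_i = -5.37*2.15^i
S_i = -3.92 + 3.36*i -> [-3.92, -0.56, 2.8, 6.16, 9.52]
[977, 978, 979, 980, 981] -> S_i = 977 + 1*i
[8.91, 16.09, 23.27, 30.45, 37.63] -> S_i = 8.91 + 7.18*i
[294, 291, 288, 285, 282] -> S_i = 294 + -3*i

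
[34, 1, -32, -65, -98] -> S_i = 34 + -33*i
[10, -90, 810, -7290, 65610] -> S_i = 10*-9^i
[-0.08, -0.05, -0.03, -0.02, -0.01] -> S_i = -0.08*0.61^i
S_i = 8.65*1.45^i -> [8.65, 12.54, 18.19, 26.37, 38.24]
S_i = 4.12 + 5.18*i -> [4.12, 9.3, 14.48, 19.66, 24.84]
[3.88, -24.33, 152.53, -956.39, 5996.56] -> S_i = 3.88*(-6.27)^i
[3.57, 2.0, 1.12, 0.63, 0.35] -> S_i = 3.57*0.56^i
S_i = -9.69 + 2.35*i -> [-9.69, -7.34, -4.99, -2.64, -0.29]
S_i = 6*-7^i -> [6, -42, 294, -2058, 14406]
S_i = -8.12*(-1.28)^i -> [-8.12, 10.39, -13.3, 17.03, -21.8]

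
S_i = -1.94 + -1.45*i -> [-1.94, -3.39, -4.84, -6.29, -7.74]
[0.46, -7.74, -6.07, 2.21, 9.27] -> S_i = Random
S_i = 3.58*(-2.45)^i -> [3.58, -8.77, 21.49, -52.65, 128.99]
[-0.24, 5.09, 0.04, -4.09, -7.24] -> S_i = Random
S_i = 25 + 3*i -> [25, 28, 31, 34, 37]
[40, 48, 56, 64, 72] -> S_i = 40 + 8*i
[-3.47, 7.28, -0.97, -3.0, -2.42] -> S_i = Random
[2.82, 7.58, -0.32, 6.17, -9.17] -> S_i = Random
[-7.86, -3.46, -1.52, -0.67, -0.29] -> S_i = -7.86*0.44^i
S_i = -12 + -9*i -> [-12, -21, -30, -39, -48]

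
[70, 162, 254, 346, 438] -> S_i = 70 + 92*i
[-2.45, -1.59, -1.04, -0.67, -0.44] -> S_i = -2.45*0.65^i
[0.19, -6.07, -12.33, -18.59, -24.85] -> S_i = 0.19 + -6.26*i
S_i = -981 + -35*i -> [-981, -1016, -1051, -1086, -1121]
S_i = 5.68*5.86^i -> [5.68, 33.28, 195.05, 1142.99, 6697.9]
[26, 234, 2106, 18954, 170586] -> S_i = 26*9^i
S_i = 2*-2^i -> [2, -4, 8, -16, 32]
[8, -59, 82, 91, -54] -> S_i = Random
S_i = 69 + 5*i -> [69, 74, 79, 84, 89]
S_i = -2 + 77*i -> [-2, 75, 152, 229, 306]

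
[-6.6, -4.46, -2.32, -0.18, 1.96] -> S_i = -6.60 + 2.14*i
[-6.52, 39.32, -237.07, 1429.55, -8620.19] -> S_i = -6.52*(-6.03)^i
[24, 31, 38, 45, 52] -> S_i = 24 + 7*i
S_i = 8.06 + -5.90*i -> [8.06, 2.16, -3.74, -9.64, -15.54]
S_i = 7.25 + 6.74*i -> [7.25, 13.99, 20.73, 27.47, 34.21]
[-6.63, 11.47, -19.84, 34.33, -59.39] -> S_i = -6.63*(-1.73)^i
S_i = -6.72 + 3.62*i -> [-6.72, -3.1, 0.52, 4.14, 7.76]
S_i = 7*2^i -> [7, 14, 28, 56, 112]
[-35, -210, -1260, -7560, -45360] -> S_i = -35*6^i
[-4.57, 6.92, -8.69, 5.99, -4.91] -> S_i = Random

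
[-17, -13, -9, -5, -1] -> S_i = -17 + 4*i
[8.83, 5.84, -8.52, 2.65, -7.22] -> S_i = Random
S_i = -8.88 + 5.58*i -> [-8.88, -3.3, 2.28, 7.86, 13.44]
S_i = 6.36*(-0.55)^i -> [6.36, -3.5, 1.92, -1.06, 0.58]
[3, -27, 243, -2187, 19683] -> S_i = 3*-9^i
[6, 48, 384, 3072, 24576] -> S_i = 6*8^i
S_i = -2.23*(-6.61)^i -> [-2.23, 14.74, -97.43, 644.03, -4257.07]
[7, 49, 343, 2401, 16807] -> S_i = 7*7^i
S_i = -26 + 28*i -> [-26, 2, 30, 58, 86]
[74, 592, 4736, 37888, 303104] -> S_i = 74*8^i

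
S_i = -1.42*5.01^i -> [-1.42, -7.11, -35.64, -178.57, -894.62]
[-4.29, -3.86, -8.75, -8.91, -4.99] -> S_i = Random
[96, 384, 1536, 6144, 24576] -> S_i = 96*4^i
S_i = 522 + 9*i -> [522, 531, 540, 549, 558]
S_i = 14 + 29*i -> [14, 43, 72, 101, 130]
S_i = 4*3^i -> [4, 12, 36, 108, 324]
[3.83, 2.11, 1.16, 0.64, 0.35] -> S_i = 3.83*0.55^i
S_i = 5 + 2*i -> [5, 7, 9, 11, 13]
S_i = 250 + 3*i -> [250, 253, 256, 259, 262]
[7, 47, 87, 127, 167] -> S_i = 7 + 40*i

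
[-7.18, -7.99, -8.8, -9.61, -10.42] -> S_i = -7.18 + -0.81*i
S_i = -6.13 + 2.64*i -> [-6.13, -3.49, -0.85, 1.79, 4.43]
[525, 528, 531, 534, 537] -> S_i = 525 + 3*i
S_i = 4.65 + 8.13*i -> [4.65, 12.78, 20.91, 29.04, 37.17]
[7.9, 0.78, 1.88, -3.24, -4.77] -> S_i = Random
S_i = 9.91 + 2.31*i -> [9.91, 12.22, 14.53, 16.84, 19.15]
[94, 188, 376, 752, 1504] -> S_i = 94*2^i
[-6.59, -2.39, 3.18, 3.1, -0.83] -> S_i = Random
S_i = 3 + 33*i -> [3, 36, 69, 102, 135]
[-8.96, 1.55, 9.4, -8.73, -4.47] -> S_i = Random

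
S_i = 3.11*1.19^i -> [3.11, 3.7, 4.4, 5.24, 6.24]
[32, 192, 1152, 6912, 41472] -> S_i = 32*6^i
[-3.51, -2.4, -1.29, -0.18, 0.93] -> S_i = -3.51 + 1.11*i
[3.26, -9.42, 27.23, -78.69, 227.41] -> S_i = 3.26*(-2.89)^i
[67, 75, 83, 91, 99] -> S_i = 67 + 8*i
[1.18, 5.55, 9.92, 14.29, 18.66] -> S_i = 1.18 + 4.37*i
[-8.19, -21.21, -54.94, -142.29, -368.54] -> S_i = -8.19*2.59^i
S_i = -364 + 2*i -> [-364, -362, -360, -358, -356]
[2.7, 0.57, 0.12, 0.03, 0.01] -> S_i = 2.70*0.21^i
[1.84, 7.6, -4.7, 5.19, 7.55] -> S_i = Random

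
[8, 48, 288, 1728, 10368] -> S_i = 8*6^i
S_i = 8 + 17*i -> [8, 25, 42, 59, 76]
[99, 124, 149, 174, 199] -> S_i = 99 + 25*i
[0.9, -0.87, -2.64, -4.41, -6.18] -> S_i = 0.90 + -1.77*i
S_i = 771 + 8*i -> [771, 779, 787, 795, 803]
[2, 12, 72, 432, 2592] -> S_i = 2*6^i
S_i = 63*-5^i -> [63, -315, 1575, -7875, 39375]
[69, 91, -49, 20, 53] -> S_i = Random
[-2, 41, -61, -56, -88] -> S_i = Random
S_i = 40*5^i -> [40, 200, 1000, 5000, 25000]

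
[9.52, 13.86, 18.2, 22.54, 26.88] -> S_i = 9.52 + 4.34*i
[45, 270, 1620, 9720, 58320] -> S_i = 45*6^i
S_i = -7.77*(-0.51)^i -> [-7.77, 3.96, -2.02, 1.03, -0.53]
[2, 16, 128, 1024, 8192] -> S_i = 2*8^i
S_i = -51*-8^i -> [-51, 408, -3264, 26112, -208896]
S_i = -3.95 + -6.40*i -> [-3.95, -10.35, -16.75, -23.15, -29.55]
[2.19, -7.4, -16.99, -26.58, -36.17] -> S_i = 2.19 + -9.59*i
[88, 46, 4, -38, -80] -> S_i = 88 + -42*i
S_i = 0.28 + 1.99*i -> [0.28, 2.27, 4.26, 6.25, 8.24]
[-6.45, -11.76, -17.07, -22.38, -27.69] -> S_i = -6.45 + -5.31*i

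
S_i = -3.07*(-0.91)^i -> [-3.07, 2.79, -2.54, 2.31, -2.11]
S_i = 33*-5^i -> [33, -165, 825, -4125, 20625]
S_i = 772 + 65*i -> [772, 837, 902, 967, 1032]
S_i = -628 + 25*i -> [-628, -603, -578, -553, -528]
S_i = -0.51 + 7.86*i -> [-0.51, 7.35, 15.21, 23.07, 30.93]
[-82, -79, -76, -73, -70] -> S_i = -82 + 3*i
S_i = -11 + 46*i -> [-11, 35, 81, 127, 173]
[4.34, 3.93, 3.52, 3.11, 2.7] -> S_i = 4.34 + -0.41*i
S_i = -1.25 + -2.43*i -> [-1.25, -3.68, -6.11, -8.54, -10.97]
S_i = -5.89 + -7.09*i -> [-5.89, -12.98, -20.07, -27.16, -34.25]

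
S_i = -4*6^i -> [-4, -24, -144, -864, -5184]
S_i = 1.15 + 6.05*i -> [1.15, 7.2, 13.25, 19.3, 25.35]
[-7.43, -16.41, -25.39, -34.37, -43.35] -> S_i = -7.43 + -8.98*i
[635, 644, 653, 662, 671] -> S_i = 635 + 9*i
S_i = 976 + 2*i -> [976, 978, 980, 982, 984]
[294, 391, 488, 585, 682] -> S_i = 294 + 97*i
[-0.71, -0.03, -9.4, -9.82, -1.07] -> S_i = Random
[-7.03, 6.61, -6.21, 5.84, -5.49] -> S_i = -7.03*(-0.94)^i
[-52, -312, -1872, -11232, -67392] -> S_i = -52*6^i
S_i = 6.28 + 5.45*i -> [6.28, 11.73, 17.18, 22.63, 28.08]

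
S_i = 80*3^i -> [80, 240, 720, 2160, 6480]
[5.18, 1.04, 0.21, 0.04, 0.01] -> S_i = 5.18*0.20^i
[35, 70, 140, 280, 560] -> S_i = 35*2^i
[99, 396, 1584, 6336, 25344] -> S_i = 99*4^i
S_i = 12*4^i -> [12, 48, 192, 768, 3072]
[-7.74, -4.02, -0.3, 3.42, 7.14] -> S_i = -7.74 + 3.72*i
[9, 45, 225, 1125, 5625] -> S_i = 9*5^i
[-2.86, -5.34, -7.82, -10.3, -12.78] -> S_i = -2.86 + -2.48*i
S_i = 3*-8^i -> [3, -24, 192, -1536, 12288]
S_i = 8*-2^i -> [8, -16, 32, -64, 128]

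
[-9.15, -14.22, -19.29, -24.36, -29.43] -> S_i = -9.15 + -5.07*i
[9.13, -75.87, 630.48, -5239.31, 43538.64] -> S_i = 9.13*(-8.31)^i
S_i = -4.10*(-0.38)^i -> [-4.1, 1.56, -0.59, 0.22, -0.09]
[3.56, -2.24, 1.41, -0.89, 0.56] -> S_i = 3.56*(-0.63)^i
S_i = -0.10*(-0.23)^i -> [-0.1, 0.02, -0.01, 0.0, -0.0]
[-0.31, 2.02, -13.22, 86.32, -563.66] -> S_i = -0.31*(-6.53)^i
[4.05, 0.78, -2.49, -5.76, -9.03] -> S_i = 4.05 + -3.27*i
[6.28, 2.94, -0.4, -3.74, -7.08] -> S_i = 6.28 + -3.34*i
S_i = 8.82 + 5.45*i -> [8.82, 14.27, 19.72, 25.17, 30.62]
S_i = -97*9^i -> [-97, -873, -7857, -70713, -636417]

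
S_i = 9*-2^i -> [9, -18, 36, -72, 144]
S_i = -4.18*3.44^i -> [-4.18, -14.38, -49.46, -170.16, -585.34]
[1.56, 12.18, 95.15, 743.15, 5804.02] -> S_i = 1.56*7.81^i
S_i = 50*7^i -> [50, 350, 2450, 17150, 120050]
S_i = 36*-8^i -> [36, -288, 2304, -18432, 147456]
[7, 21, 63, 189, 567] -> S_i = 7*3^i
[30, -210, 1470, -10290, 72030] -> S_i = 30*-7^i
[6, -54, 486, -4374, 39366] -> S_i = 6*-9^i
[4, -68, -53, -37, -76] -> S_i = Random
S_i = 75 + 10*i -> [75, 85, 95, 105, 115]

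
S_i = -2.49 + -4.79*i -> [-2.49, -7.28, -12.07, -16.86, -21.65]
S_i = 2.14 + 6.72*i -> [2.14, 8.86, 15.58, 22.3, 29.02]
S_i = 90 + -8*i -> [90, 82, 74, 66, 58]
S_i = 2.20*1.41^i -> [2.2, 3.1, 4.37, 6.17, 8.7]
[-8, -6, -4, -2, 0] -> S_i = -8 + 2*i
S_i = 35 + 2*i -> [35, 37, 39, 41, 43]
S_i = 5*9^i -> [5, 45, 405, 3645, 32805]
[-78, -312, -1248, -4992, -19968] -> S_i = -78*4^i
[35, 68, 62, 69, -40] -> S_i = Random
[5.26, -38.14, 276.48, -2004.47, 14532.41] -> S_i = 5.26*(-7.25)^i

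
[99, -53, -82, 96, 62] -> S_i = Random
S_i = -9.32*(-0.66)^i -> [-9.32, 6.15, -4.06, 2.68, -1.77]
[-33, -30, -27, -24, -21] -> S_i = -33 + 3*i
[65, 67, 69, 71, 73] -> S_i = 65 + 2*i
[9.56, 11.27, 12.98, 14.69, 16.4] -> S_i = 9.56 + 1.71*i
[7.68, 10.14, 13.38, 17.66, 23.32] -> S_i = 7.68*1.32^i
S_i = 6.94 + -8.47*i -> [6.94, -1.53, -10.0, -18.47, -26.94]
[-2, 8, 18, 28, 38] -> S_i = -2 + 10*i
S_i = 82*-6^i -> [82, -492, 2952, -17712, 106272]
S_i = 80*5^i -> [80, 400, 2000, 10000, 50000]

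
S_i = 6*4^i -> [6, 24, 96, 384, 1536]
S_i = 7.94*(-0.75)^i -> [7.94, -5.96, 4.47, -3.35, 2.51]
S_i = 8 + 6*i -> [8, 14, 20, 26, 32]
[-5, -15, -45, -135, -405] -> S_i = -5*3^i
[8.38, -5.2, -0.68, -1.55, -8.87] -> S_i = Random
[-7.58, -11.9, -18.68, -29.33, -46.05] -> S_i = -7.58*1.57^i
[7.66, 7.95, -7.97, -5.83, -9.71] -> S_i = Random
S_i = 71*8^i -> [71, 568, 4544, 36352, 290816]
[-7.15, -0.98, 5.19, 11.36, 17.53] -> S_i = -7.15 + 6.17*i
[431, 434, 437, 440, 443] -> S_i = 431 + 3*i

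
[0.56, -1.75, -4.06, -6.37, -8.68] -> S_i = 0.56 + -2.31*i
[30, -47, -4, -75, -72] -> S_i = Random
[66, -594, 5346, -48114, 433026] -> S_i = 66*-9^i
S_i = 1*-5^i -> [1, -5, 25, -125, 625]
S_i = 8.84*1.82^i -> [8.84, 16.09, 29.28, 53.29, 96.99]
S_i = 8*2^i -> [8, 16, 32, 64, 128]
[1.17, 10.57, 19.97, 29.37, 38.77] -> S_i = 1.17 + 9.40*i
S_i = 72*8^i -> [72, 576, 4608, 36864, 294912]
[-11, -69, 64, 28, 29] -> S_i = Random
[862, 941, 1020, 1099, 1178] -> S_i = 862 + 79*i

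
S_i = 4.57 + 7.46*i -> [4.57, 12.03, 19.49, 26.95, 34.41]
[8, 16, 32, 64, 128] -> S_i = 8*2^i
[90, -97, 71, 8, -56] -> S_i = Random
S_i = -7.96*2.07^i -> [-7.96, -16.48, -34.11, -70.6, -146.15]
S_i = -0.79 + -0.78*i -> [-0.79, -1.57, -2.35, -3.13, -3.91]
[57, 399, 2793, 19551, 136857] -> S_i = 57*7^i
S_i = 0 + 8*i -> [0, 8, 16, 24, 32]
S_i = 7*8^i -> [7, 56, 448, 3584, 28672]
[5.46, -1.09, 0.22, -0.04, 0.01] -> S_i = 5.46*(-0.20)^i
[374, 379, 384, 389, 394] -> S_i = 374 + 5*i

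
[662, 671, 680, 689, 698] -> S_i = 662 + 9*i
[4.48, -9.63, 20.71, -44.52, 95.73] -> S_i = 4.48*(-2.15)^i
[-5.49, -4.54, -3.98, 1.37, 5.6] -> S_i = Random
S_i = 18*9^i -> [18, 162, 1458, 13122, 118098]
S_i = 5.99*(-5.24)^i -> [5.99, -31.39, 164.47, -861.83, 4515.98]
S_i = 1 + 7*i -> [1, 8, 15, 22, 29]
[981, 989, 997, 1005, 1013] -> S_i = 981 + 8*i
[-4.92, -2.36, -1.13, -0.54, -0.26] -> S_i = -4.92*0.48^i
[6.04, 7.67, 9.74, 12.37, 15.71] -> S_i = 6.04*1.27^i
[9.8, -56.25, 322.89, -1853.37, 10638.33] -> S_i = 9.80*(-5.74)^i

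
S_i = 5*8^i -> [5, 40, 320, 2560, 20480]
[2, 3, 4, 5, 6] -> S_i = 2 + 1*i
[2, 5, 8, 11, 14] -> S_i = 2 + 3*i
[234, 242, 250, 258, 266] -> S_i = 234 + 8*i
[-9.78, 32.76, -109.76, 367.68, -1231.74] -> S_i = -9.78*(-3.35)^i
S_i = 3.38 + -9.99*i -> [3.38, -6.61, -16.6, -26.59, -36.58]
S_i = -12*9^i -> [-12, -108, -972, -8748, -78732]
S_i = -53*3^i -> [-53, -159, -477, -1431, -4293]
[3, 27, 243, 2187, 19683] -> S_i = 3*9^i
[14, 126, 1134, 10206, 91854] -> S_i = 14*9^i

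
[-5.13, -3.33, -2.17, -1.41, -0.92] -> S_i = -5.13*0.65^i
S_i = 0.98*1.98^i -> [0.98, 1.94, 3.84, 7.61, 15.06]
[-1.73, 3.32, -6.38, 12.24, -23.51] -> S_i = -1.73*(-1.92)^i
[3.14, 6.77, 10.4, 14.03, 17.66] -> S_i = 3.14 + 3.63*i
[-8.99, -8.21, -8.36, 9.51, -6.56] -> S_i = Random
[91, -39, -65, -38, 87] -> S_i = Random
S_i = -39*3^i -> [-39, -117, -351, -1053, -3159]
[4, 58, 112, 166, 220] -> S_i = 4 + 54*i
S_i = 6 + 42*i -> [6, 48, 90, 132, 174]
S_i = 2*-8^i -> [2, -16, 128, -1024, 8192]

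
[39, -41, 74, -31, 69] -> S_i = Random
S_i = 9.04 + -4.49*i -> [9.04, 4.55, 0.06, -4.43, -8.92]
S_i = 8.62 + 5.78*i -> [8.62, 14.4, 20.18, 25.96, 31.74]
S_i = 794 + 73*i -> [794, 867, 940, 1013, 1086]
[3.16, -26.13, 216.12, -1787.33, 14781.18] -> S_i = 3.16*(-8.27)^i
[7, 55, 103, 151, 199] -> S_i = 7 + 48*i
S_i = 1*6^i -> [1, 6, 36, 216, 1296]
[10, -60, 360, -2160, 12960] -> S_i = 10*-6^i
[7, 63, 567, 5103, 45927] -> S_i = 7*9^i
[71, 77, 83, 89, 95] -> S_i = 71 + 6*i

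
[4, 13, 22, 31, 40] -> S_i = 4 + 9*i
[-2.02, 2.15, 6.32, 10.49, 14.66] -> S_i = -2.02 + 4.17*i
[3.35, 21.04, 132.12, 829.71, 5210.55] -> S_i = 3.35*6.28^i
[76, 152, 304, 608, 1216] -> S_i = 76*2^i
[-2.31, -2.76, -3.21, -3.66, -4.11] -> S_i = -2.31 + -0.45*i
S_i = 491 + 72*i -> [491, 563, 635, 707, 779]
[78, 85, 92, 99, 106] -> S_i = 78 + 7*i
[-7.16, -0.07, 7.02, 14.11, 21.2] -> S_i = -7.16 + 7.09*i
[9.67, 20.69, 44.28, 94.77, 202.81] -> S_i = 9.67*2.14^i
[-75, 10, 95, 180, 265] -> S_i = -75 + 85*i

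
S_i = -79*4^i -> [-79, -316, -1264, -5056, -20224]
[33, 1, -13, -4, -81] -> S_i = Random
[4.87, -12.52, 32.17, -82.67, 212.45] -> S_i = 4.87*(-2.57)^i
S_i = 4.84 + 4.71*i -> [4.84, 9.55, 14.26, 18.97, 23.68]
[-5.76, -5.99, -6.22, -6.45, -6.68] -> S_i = -5.76 + -0.23*i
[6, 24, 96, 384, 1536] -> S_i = 6*4^i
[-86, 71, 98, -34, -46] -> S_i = Random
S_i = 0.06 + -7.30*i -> [0.06, -7.24, -14.54, -21.84, -29.14]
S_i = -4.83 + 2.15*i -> [-4.83, -2.68, -0.53, 1.62, 3.77]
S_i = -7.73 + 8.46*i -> [-7.73, 0.73, 9.19, 17.65, 26.11]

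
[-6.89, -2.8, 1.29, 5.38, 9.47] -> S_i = -6.89 + 4.09*i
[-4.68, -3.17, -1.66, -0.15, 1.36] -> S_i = -4.68 + 1.51*i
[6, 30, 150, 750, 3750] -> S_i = 6*5^i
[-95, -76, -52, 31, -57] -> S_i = Random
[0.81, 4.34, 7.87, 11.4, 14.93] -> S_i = 0.81 + 3.53*i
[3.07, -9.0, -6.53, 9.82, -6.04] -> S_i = Random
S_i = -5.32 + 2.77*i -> [-5.32, -2.55, 0.22, 2.99, 5.76]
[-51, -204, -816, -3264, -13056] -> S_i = -51*4^i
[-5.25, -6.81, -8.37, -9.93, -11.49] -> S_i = -5.25 + -1.56*i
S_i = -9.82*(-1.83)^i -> [-9.82, 17.97, -32.89, 60.18, -110.13]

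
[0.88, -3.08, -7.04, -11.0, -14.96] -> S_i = 0.88 + -3.96*i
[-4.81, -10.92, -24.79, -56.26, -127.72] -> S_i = -4.81*2.27^i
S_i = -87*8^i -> [-87, -696, -5568, -44544, -356352]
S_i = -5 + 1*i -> [-5, -4, -3, -2, -1]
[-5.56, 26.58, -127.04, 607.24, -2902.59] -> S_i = -5.56*(-4.78)^i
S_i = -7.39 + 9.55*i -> [-7.39, 2.16, 11.71, 21.26, 30.81]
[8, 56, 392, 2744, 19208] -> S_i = 8*7^i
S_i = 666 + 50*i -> [666, 716, 766, 816, 866]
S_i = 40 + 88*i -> [40, 128, 216, 304, 392]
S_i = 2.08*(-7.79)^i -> [2.08, -16.2, 126.22, -983.28, 7659.72]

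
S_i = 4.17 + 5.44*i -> [4.17, 9.61, 15.05, 20.49, 25.93]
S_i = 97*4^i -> [97, 388, 1552, 6208, 24832]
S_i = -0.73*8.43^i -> [-0.73, -6.15, -51.88, -437.33, -3686.66]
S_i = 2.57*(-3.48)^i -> [2.57, -8.94, 31.12, -108.31, 376.92]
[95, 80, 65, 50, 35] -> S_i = 95 + -15*i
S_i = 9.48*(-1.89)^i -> [9.48, -17.92, 33.86, -64.0, 120.96]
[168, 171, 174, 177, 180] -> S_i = 168 + 3*i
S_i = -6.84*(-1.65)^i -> [-6.84, 11.29, -18.62, 30.73, -50.7]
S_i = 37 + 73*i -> [37, 110, 183, 256, 329]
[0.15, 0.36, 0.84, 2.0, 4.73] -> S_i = 0.15*2.37^i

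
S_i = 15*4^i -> [15, 60, 240, 960, 3840]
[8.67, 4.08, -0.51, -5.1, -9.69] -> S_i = 8.67 + -4.59*i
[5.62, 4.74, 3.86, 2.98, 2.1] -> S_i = 5.62 + -0.88*i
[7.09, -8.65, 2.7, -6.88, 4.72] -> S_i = Random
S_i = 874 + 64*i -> [874, 938, 1002, 1066, 1130]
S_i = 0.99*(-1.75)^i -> [0.99, -1.73, 3.03, -5.31, 9.29]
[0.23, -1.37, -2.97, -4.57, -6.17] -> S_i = 0.23 + -1.60*i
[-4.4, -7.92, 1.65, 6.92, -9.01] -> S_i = Random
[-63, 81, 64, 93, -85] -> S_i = Random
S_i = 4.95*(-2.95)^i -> [4.95, -14.6, 43.08, -127.08, 374.88]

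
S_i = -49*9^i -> [-49, -441, -3969, -35721, -321489]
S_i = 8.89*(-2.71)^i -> [8.89, -24.09, 65.29, -176.93, 479.49]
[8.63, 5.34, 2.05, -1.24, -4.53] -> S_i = 8.63 + -3.29*i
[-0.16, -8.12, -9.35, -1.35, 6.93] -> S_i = Random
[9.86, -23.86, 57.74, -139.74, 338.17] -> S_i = 9.86*(-2.42)^i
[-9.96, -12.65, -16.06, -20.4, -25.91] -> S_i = -9.96*1.27^i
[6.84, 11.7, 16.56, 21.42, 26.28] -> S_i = 6.84 + 4.86*i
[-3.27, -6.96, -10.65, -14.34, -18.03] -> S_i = -3.27 + -3.69*i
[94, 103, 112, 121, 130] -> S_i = 94 + 9*i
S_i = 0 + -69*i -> [0, -69, -138, -207, -276]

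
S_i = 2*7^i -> [2, 14, 98, 686, 4802]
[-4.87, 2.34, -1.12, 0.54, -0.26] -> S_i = -4.87*(-0.48)^i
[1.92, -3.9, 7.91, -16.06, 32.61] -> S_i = 1.92*(-2.03)^i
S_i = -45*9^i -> [-45, -405, -3645, -32805, -295245]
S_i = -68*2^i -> [-68, -136, -272, -544, -1088]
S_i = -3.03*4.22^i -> [-3.03, -12.79, -53.96, -227.71, -960.93]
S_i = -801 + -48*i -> [-801, -849, -897, -945, -993]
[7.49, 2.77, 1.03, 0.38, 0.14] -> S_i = 7.49*0.37^i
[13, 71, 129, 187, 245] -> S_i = 13 + 58*i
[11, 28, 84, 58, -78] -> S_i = Random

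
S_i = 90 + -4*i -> [90, 86, 82, 78, 74]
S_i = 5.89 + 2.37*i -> [5.89, 8.26, 10.63, 13.0, 15.37]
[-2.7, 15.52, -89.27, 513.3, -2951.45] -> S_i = -2.70*(-5.75)^i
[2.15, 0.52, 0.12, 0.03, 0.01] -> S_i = 2.15*0.24^i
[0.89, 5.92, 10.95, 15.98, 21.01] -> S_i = 0.89 + 5.03*i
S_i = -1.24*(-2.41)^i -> [-1.24, 2.99, -7.2, 17.36, -41.83]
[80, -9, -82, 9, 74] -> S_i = Random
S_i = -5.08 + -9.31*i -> [-5.08, -14.39, -23.7, -33.01, -42.32]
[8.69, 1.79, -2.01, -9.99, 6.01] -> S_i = Random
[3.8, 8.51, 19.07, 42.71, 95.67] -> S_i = 3.80*2.24^i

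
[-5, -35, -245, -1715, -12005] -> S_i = -5*7^i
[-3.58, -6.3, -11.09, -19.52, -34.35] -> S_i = -3.58*1.76^i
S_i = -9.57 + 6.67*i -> [-9.57, -2.9, 3.77, 10.44, 17.11]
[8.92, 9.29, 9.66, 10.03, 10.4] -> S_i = 8.92 + 0.37*i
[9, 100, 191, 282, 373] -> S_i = 9 + 91*i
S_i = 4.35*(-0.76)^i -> [4.35, -3.31, 2.51, -1.91, 1.45]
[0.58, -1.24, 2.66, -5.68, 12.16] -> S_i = 0.58*(-2.14)^i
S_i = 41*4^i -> [41, 164, 656, 2624, 10496]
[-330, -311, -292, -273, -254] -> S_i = -330 + 19*i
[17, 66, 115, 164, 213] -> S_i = 17 + 49*i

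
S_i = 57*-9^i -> [57, -513, 4617, -41553, 373977]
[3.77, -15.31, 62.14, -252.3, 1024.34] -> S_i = 3.77*(-4.06)^i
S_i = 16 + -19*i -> [16, -3, -22, -41, -60]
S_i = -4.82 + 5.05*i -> [-4.82, 0.23, 5.28, 10.33, 15.38]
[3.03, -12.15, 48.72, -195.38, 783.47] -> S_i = 3.03*(-4.01)^i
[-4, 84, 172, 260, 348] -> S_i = -4 + 88*i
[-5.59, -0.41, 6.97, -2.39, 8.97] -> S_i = Random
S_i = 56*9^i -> [56, 504, 4536, 40824, 367416]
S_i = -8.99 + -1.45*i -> [-8.99, -10.44, -11.89, -13.34, -14.79]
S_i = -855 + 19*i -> [-855, -836, -817, -798, -779]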